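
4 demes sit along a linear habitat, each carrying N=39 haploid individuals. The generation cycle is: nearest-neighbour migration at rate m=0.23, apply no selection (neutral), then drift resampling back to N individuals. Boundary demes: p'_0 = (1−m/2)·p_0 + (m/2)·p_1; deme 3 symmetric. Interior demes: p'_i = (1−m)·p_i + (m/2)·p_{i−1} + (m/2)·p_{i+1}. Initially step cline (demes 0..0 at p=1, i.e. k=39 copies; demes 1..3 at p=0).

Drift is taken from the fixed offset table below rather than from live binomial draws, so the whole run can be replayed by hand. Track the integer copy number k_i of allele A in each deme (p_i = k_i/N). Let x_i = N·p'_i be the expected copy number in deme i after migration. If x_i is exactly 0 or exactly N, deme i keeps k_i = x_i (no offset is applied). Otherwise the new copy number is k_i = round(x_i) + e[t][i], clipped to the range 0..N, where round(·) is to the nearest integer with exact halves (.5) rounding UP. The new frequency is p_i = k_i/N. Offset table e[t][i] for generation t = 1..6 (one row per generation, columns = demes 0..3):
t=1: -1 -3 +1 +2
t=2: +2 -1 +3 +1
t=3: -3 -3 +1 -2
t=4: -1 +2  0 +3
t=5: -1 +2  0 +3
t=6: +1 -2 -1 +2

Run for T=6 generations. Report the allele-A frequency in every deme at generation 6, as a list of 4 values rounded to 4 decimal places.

[0.5128, 0.2564, 0.1026, 0.2051]

t=0: k=[39 0 0 0]
t=1: x=[34.5150 4.4850 0.0000 0.0000] k=[34 1 0 0]
t=2: x=[30.2050 4.6800 0.1150 0.0000] k=[32 4 3 0]
t=3: x=[28.7800 7.1050 2.7700 0.3450] k=[26 4 4 0]
t=4: x=[23.4700 6.5300 3.5400 0.4600] k=[22 9 4 3]
t=5: x=[20.5050 9.9200 4.4600 3.1150] k=[20 12 4 6]
t=6: x=[19.0800 12.0000 5.1500 5.7700] k=[20 10 4 8]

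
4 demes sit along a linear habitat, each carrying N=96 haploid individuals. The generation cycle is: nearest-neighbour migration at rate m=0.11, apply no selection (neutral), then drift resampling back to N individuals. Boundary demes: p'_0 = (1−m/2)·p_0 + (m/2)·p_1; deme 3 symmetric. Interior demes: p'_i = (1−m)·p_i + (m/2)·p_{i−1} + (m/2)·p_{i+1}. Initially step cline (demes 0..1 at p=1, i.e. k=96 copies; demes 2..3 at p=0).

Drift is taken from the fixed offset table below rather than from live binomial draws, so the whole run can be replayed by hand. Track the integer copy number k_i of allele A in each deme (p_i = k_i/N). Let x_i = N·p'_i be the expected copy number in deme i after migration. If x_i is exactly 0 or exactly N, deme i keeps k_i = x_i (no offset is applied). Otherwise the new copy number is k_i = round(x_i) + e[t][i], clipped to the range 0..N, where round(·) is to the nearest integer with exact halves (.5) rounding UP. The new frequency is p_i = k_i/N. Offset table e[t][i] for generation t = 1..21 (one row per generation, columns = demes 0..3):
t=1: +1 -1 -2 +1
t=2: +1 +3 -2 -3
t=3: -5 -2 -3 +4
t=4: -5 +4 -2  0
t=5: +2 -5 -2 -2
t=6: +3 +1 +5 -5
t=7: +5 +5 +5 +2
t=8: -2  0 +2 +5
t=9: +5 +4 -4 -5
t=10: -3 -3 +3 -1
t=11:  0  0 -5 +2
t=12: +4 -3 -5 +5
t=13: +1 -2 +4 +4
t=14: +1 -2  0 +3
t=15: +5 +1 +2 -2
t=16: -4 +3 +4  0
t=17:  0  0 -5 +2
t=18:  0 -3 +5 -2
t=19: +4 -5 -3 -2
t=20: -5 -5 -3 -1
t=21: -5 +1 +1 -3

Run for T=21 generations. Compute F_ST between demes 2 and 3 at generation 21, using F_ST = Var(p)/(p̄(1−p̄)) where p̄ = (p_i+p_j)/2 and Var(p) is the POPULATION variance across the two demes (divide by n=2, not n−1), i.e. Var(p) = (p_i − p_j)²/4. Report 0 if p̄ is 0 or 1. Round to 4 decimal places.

0.0299

t=0: k=[96 96 0 0]
t=1: x=[96.0000 90.7200 5.2800 0.0000] k=[96 90 3 0]
t=2: x=[95.6700 85.5450 7.6200 0.1650] k=[96 89 6 0]
t=3: x=[95.6150 84.8200 10.2350 0.3300] k=[91 83 7 4]
t=4: x=[90.5600 79.2600 11.0150 4.1650] k=[86 83 9 4]
t=5: x=[85.8350 79.0950 12.7950 4.2750] k=[88 74 11 2]
t=6: x=[87.2300 71.3050 13.9700 2.4950] k=[90 72 19 0]
t=7: x=[89.0100 70.0750 20.8700 1.0450] k=[94 75 26 3]
t=8: x=[92.9550 73.3500 27.4300 4.2650] k=[91 73 29 9]
t=9: x=[90.0100 71.5700 30.3200 10.1000] k=[95 76 26 5]
t=10: x=[93.9550 74.2950 27.5950 6.1550] k=[91 71 31 5]
t=11: x=[89.9000 69.9000 31.7700 6.4300] k=[90 70 27 8]
t=12: x=[88.9000 68.7350 28.3200 9.0450] k=[93 66 23 14]
t=13: x=[91.5150 65.1200 24.8700 14.4950] k=[93 63 29 18]
t=14: x=[91.3500 62.7800 30.2650 18.6050] k=[92 61 30 22]
t=15: x=[90.2950 61.0000 31.2650 22.4400] k=[95 62 33 20]
t=16: x=[93.1850 62.2200 33.8800 20.7150] k=[89 65 38 21]
t=17: x=[87.6800 64.8350 38.5500 21.9350] k=[88 65 34 24]
t=18: x=[86.7350 64.5600 35.1550 24.5500] k=[87 62 40 23]
t=19: x=[85.6250 62.1650 40.2750 23.9350] k=[90 57 37 22]
t=20: x=[88.1850 57.7150 37.2750 22.8250] k=[83 53 34 22]
t=21: x=[81.3500 53.6050 34.3850 22.6600] k=[76 55 35 20]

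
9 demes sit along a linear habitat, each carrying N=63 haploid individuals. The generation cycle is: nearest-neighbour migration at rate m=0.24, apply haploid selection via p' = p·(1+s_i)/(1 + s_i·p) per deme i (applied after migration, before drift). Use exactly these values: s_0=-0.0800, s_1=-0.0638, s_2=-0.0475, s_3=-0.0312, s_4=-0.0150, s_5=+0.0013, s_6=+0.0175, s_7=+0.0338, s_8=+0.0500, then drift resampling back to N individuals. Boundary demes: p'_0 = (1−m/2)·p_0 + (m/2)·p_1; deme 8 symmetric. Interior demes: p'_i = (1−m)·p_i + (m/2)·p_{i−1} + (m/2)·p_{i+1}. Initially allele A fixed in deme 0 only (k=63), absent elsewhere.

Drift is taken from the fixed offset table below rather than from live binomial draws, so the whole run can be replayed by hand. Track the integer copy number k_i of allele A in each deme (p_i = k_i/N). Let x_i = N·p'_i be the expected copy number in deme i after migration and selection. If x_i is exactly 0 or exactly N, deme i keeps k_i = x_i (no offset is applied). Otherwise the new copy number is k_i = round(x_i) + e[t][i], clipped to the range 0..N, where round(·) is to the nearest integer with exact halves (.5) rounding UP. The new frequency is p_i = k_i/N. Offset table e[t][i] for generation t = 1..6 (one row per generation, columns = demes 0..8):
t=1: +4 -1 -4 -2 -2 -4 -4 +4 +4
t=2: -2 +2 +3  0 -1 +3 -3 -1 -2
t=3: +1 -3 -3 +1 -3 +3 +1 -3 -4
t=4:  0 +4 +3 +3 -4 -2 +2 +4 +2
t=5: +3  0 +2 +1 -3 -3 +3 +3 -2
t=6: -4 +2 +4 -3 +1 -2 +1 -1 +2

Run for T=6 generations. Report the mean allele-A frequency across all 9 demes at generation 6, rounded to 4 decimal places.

0.1217

t=0: k=[63 0 0 0 0 0 0 0 0]
t=1: x=[54.8675 7.1323 0.0000 0.0000 0.0000 0.0000 0.0000 0.0000 0.0000] k=[59 6 0 0 0 0 0 0 0]
t=2: x=[51.8979 11.0274 0.6862 0.0000 0.0000 0.0000 0.0000 0.0000 0.0000] k=[50 13 4 0 0 0 0 0 0]
t=3: x=[44.4891 15.5743 4.3967 0.4651 0.0000 0.0000 0.0000 0.0000 0.0000] k=[45 13 1 1 0 0 0 0 0]
t=4: x=[39.9555 14.6459 2.3284 0.8529 0.1182 0.0000 0.0000 0.0000 0.0000] k=[40 19 5 4 0 0 0 0 0]
t=5: x=[36.2047 18.9551 6.2795 3.5328 0.4729 0.0000 0.0000 0.0000 0.0000] k=[39 19 8 5 0 0 0 0 0]
t=6: x=[35.3132 19.1891 8.5924 4.6224 0.5911 0.0000 0.0000 0.0000 0.0000] k=[31 21 13 2 2 0 0 0 0]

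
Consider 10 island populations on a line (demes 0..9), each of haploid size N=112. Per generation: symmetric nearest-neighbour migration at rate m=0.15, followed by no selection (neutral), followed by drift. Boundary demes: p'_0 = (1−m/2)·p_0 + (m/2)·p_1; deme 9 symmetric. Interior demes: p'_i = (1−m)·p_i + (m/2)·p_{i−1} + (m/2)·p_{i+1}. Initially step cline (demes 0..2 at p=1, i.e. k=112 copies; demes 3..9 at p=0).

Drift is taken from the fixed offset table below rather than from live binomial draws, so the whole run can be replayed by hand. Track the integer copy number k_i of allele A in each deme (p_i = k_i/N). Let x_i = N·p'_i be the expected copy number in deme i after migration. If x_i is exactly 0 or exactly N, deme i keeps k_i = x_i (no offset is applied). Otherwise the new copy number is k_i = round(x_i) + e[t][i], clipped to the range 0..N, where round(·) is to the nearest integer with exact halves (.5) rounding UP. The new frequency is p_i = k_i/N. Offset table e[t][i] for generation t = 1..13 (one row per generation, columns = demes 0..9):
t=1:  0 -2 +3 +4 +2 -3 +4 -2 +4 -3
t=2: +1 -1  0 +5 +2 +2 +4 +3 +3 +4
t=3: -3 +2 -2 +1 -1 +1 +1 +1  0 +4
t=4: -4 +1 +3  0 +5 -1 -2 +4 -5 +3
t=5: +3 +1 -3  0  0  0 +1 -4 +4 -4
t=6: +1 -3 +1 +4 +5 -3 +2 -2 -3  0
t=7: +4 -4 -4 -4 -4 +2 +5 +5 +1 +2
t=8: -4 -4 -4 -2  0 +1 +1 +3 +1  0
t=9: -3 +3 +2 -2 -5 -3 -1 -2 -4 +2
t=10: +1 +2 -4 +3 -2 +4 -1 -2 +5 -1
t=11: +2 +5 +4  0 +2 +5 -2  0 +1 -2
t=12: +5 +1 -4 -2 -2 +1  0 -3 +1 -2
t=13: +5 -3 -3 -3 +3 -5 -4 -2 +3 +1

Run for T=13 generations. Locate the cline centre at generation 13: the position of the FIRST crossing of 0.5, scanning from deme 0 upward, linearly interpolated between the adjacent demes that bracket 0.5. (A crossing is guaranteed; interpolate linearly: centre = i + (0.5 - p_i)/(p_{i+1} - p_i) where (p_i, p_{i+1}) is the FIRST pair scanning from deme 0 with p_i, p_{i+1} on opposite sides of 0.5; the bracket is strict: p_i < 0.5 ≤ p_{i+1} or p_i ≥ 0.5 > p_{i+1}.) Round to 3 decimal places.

2.333

t=0: k=[112 112 112 0 0 0 0 0 0 0]
t=1: x=[112.0000 112.0000 103.6000 8.4000 0.0000 0.0000 0.0000 0.0000 0.0000 0.0000] k=[112 112 107 12 0 0 0 0 0 0]
t=2: x=[112.0000 111.6250 100.2500 18.2250 0.9000 0.0000 0.0000 0.0000 0.0000 0.0000] k=[112 111 100 23 3 0 0 0 0 0]
t=3: x=[111.9250 110.2500 95.0500 27.2750 4.2750 0.2250 0.0000 0.0000 0.0000 0.0000] k=[109 112 93 28 3 1 0 0 0 0]
t=4: x=[109.2250 110.3500 89.5500 31.0000 4.7250 1.0750 0.0750 0.0000 0.0000 0.0000] k=[105 111 93 31 10 0 0 0 0 0]
t=5: x=[105.4500 109.2000 89.7000 34.0750 10.8250 0.7500 0.0000 0.0000 0.0000 0.0000] k=[108 110 87 34 11 1 0 0 0 0]
t=6: x=[108.1500 108.1250 84.7500 36.2500 11.9750 1.6750 0.0750 0.0000 0.0000 0.0000] k=[109 105 86 40 17 0 2 0 0 0]
t=7: x=[108.7000 103.8750 83.9750 41.7250 17.4500 1.4250 1.7000 0.1500 0.0000 0.0000] k=[112 100 80 38 13 3 7 5 0 0]
t=8: x=[111.1000 99.4000 78.3500 39.2750 14.1250 4.0500 6.5500 4.7750 0.3750 0.0000] k=[107 95 74 37 14 5 8 8 1 0]
t=9: x=[106.1000 94.3250 72.8000 38.0500 15.0500 5.9000 7.7750 7.4750 1.4500 0.0750] k=[103 97 75 36 10 3 7 5 0 2]
t=10: x=[102.5500 95.8000 73.7250 36.9750 11.4250 3.8250 6.5500 4.7750 0.5250 1.8500] k=[104 98 70 40 9 8 6 3 6 1]
t=11: x=[103.5500 96.3500 69.8500 39.9250 11.2500 7.9250 5.9250 3.4500 5.4000 1.3750] k=[106 101 74 40 13 13 4 3 6 0]
t=12: x=[105.6250 99.3500 73.4750 40.5250 15.0250 12.3250 4.6000 3.3000 5.3250 0.4500] k=[111 100 69 39 13 13 5 0 6 0]
t=13: x=[110.1750 98.5000 69.0750 39.3000 14.9500 12.4000 5.2250 0.8250 5.1000 0.4500] k=[112 96 66 36 18 7 1 0 8 1]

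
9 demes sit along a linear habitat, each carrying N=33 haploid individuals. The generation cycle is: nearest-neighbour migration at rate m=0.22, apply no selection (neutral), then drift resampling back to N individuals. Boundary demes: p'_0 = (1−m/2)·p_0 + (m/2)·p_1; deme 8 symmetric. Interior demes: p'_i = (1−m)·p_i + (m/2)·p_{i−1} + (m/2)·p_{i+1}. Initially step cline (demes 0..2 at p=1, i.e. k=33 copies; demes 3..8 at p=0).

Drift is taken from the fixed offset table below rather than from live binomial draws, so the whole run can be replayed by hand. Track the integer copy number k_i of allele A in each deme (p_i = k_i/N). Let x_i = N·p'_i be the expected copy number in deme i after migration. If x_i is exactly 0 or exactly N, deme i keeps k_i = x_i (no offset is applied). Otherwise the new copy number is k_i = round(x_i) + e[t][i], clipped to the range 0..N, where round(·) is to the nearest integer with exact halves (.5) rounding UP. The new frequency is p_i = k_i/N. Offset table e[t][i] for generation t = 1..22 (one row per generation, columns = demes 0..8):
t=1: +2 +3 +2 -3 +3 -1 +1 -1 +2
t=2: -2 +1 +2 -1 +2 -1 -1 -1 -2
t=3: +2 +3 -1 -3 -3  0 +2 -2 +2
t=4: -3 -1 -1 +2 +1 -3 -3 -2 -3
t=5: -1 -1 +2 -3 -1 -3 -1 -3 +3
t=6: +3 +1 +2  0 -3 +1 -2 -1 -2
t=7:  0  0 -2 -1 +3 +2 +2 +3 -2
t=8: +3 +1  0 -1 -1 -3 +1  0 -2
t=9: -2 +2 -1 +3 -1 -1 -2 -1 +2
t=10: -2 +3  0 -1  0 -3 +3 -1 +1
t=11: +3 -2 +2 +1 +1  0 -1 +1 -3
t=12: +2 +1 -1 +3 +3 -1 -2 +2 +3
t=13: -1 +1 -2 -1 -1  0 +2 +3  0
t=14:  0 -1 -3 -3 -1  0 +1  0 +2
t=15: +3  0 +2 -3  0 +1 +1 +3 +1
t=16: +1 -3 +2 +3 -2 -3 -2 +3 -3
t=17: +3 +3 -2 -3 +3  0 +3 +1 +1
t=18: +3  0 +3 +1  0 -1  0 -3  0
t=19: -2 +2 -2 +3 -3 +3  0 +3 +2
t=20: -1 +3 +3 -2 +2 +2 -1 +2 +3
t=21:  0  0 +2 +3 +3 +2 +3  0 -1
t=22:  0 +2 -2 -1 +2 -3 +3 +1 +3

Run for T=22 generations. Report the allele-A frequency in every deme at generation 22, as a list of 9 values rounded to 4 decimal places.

t=0: k=[33 33 33 0 0 0 0 0 0]
t=1: x=[33.0000 33.0000 29.3700 3.6300 0.0000 0.0000 0.0000 0.0000 0.0000] k=[33 33 31 1 0 0 0 0 0]
t=2: x=[33.0000 32.7800 27.9200 4.1900 0.1100 0.0000 0.0000 0.0000 0.0000] k=[33 33 30 3 2 0 0 0 0]
t=3: x=[33.0000 32.6700 27.3600 5.8600 1.8900 0.2200 0.0000 0.0000 0.0000] k=[33 33 26 3 0 0 0 0 0]
t=4: x=[33.0000 32.2300 24.2400 5.2000 0.3300 0.0000 0.0000 0.0000 0.0000] k=[33 31 23 7 1 0 0 0 0]
t=5: x=[32.7800 30.3400 22.1200 8.1000 1.5500 0.1100 0.0000 0.0000 0.0000] k=[32 29 24 5 1 0 0 0 0]
t=6: x=[31.6700 28.7800 22.4600 6.6500 1.3300 0.1100 0.0000 0.0000 0.0000] k=[33 30 24 7 0 1 0 0 0]
t=7: x=[32.6700 29.6700 22.7900 8.1000 0.8800 0.7800 0.1100 0.0000 0.0000] k=[33 30 21 7 4 3 2 0 0]
t=8: x=[32.6700 29.3400 20.4500 8.2100 4.2200 3.0000 1.8900 0.2200 0.0000] k=[33 30 20 7 3 0 3 0 0]
t=9: x=[32.6700 29.2300 19.6700 7.9900 3.1100 0.6600 2.3400 0.3300 0.0000] k=[31 31 19 11 2 0 0 0 0]
t=10: x=[31.0000 29.6800 19.4400 10.8900 2.7700 0.2200 0.0000 0.0000 0.0000] k=[29 33 19 10 3 0 0 0 0]
t=11: x=[29.4400 31.0200 19.5500 10.2200 3.4400 0.3300 0.0000 0.0000 0.0000] k=[32 29 22 11 4 0 0 0 0]
t=12: x=[31.6700 28.5600 21.5600 11.4400 4.3300 0.4400 0.0000 0.0000 0.0000] k=[33 30 21 14 7 0 0 0 0]
t=13: x=[32.6700 29.3400 21.2200 14.0000 7.0000 0.7700 0.0000 0.0000 0.0000] k=[32 30 19 13 6 1 0 0 0]
t=14: x=[31.7800 29.0100 19.5500 12.8900 6.2200 1.4400 0.1100 0.0000 0.0000] k=[32 28 17 10 5 1 1 0 0]
t=15: x=[31.5600 27.2300 17.4400 10.2200 5.1100 1.4400 0.8900 0.1100 0.0000] k=[33 27 19 7 5 2 2 3 0]
t=16: x=[32.3400 26.7800 18.5600 8.1000 4.8900 2.3300 2.1100 2.5600 0.3300] k=[33 24 21 11 3 0 0 6 0]
t=17: x=[32.0100 24.6600 20.2300 11.2200 3.5500 0.3300 0.6600 4.6800 0.6600] k=[33 28 18 8 7 0 4 6 2]
t=18: x=[32.4500 27.4500 18.0000 8.9900 6.3400 1.2100 3.7800 5.3400 2.4400] k=[33 27 21 10 6 0 4 2 2]
t=19: x=[32.3400 27.0000 20.4500 10.7700 5.7800 1.1000 3.3400 2.2200 2.0000] k=[30 29 18 14 3 4 3 5 4]
t=20: x=[29.8900 27.9000 18.7700 13.2300 4.3200 3.7800 3.3300 4.6700 4.1100] k=[29 31 22 11 6 6 2 7 7]
t=21: x=[29.2200 29.7900 21.7800 11.6600 6.5500 5.5600 2.9900 6.4500 7.0000] k=[29 30 24 15 10 8 6 6 6]
t=22: x=[29.1100 29.2300 23.6700 15.4400 10.3300 8.0000 6.2200 6.0000 6.0000] k=[29 31 22 14 12 5 9 7 9]

[0.8788, 0.9394, 0.6667, 0.4242, 0.3636, 0.1515, 0.2727, 0.2121, 0.2727]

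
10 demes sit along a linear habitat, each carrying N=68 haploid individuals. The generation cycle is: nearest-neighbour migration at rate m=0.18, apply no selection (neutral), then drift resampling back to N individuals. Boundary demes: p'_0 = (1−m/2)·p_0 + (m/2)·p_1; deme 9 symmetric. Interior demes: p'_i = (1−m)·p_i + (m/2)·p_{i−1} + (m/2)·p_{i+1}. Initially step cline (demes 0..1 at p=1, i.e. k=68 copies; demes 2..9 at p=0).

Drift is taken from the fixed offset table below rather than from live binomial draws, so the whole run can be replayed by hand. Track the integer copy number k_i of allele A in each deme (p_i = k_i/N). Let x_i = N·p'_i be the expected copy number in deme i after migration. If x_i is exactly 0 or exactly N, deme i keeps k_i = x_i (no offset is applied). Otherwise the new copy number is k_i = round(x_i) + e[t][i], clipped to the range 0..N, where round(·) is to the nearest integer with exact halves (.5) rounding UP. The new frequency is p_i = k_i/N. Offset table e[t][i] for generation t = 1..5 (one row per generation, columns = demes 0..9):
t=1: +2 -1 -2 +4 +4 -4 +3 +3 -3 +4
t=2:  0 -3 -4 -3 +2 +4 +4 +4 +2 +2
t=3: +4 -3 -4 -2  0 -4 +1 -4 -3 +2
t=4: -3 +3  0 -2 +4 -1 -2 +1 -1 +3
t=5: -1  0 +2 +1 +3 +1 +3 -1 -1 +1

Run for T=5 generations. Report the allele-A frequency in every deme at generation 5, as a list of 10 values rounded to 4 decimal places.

[0.8971, 0.6912, 0.1912, 0.0294, 0.0000, 0.0000, 0.0000, 0.0000, 0.0000, 0.0000]

t=0: k=[68 68 0 0 0 0 0 0 0 0]
t=1: x=[68.0000 61.8800 6.1200 0.0000 0.0000 0.0000 0.0000 0.0000 0.0000 0.0000] k=[68 61 4 0 0 0 0 0 0 0]
t=2: x=[67.3700 56.5000 8.7700 0.3600 0.0000 0.0000 0.0000 0.0000 0.0000 0.0000] k=[67 54 5 0 0 0 0 0 0 0]
t=3: x=[65.8300 50.7600 8.9600 0.4500 0.0000 0.0000 0.0000 0.0000 0.0000 0.0000] k=[68 48 5 0 0 0 0 0 0 0]
t=4: x=[66.2000 45.9300 8.4200 0.4500 0.0000 0.0000 0.0000 0.0000 0.0000 0.0000] k=[63 49 8 0 0 0 0 0 0 0]
t=5: x=[61.7400 46.5700 10.9700 0.7200 0.0000 0.0000 0.0000 0.0000 0.0000 0.0000] k=[61 47 13 2 0 0 0 0 0 0]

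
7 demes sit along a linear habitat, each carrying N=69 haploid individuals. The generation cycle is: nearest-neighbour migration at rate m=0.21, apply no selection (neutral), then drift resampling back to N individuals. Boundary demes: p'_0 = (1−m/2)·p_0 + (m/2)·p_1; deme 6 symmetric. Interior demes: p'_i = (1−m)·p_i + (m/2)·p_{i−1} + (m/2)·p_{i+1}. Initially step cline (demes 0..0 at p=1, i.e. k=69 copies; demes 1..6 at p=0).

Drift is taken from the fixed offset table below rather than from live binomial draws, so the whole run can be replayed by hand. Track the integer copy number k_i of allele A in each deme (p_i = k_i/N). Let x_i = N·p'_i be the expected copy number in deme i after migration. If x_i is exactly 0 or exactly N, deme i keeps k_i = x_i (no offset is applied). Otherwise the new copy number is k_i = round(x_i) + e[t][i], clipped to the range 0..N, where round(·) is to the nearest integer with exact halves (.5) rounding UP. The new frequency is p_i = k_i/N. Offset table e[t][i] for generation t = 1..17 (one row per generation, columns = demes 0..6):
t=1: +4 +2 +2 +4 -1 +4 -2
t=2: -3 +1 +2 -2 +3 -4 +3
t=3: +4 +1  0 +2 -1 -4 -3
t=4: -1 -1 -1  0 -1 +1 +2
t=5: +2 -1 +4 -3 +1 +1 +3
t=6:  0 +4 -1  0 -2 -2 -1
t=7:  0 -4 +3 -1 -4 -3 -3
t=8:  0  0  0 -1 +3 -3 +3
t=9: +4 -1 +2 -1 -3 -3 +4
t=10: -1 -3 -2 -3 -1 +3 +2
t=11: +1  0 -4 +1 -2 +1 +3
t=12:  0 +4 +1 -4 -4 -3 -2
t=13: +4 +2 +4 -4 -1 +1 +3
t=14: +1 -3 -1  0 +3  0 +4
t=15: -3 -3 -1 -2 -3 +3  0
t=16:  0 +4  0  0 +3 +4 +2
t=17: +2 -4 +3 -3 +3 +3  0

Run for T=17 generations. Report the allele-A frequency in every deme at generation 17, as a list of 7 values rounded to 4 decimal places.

t=0: k=[69 0 0 0 0 0 0]
t=1: x=[61.7550 7.2450 0.0000 0.0000 0.0000 0.0000 0.0000] k=[66 9 0 0 0 0 0]
t=2: x=[60.0150 14.0400 0.9450 0.0000 0.0000 0.0000 0.0000] k=[57 15 3 0 0 0 0]
t=3: x=[52.5900 18.1500 3.9450 0.3150 0.0000 0.0000 0.0000] k=[57 19 4 2 0 0 0]
t=4: x=[53.0100 21.4150 5.3650 2.0000 0.2100 0.0000 0.0000] k=[52 20 4 2 0 0 0]
t=5: x=[48.6400 21.6800 5.4700 2.0000 0.2100 0.0000 0.0000] k=[51 21 9 0 1 0 0]
t=6: x=[47.8500 22.8900 9.3150 1.0500 0.7900 0.1050 0.0000] k=[48 27 8 1 0 0 0]
t=7: x=[45.7950 27.2100 9.2600 1.6300 0.1050 0.0000 0.0000] k=[46 23 12 1 0 0 0]
t=8: x=[43.5850 24.2600 12.0000 2.0500 0.1050 0.0000 0.0000] k=[44 24 12 1 3 0 0]
t=9: x=[41.9000 24.8400 12.1050 2.3650 2.4750 0.3150 0.0000] k=[46 24 14 1 0 0 0]
t=10: x=[43.6900 25.2600 13.6850 2.2600 0.1050 0.0000 0.0000] k=[43 22 12 0 0 0 0]
t=11: x=[40.7950 23.1550 11.7900 1.2600 0.0000 0.0000 0.0000] k=[42 23 8 2 0 0 0]
t=12: x=[40.0050 23.4200 8.9450 2.4200 0.2100 0.0000 0.0000] k=[40 27 10 0 0 0 0]
t=13: x=[38.6350 26.5800 10.7350 1.0500 0.0000 0.0000 0.0000] k=[43 29 15 0 0 0 0]
t=14: x=[41.5300 29.0000 14.8950 1.5750 0.0000 0.0000 0.0000] k=[43 26 14 2 0 0 0]
t=15: x=[41.2150 26.5250 14.0000 3.0500 0.2100 0.0000 0.0000] k=[38 24 13 1 0 0 0]
t=16: x=[36.5300 24.3150 12.8950 2.1550 0.1050 0.0000 0.0000] k=[37 28 13 2 3 0 0]
t=17: x=[36.0550 27.3700 13.4200 3.2600 2.5800 0.3150 0.0000] k=[38 23 16 0 6 3 0]

[0.5507, 0.3333, 0.2319, 0.0000, 0.0870, 0.0435, 0.0000]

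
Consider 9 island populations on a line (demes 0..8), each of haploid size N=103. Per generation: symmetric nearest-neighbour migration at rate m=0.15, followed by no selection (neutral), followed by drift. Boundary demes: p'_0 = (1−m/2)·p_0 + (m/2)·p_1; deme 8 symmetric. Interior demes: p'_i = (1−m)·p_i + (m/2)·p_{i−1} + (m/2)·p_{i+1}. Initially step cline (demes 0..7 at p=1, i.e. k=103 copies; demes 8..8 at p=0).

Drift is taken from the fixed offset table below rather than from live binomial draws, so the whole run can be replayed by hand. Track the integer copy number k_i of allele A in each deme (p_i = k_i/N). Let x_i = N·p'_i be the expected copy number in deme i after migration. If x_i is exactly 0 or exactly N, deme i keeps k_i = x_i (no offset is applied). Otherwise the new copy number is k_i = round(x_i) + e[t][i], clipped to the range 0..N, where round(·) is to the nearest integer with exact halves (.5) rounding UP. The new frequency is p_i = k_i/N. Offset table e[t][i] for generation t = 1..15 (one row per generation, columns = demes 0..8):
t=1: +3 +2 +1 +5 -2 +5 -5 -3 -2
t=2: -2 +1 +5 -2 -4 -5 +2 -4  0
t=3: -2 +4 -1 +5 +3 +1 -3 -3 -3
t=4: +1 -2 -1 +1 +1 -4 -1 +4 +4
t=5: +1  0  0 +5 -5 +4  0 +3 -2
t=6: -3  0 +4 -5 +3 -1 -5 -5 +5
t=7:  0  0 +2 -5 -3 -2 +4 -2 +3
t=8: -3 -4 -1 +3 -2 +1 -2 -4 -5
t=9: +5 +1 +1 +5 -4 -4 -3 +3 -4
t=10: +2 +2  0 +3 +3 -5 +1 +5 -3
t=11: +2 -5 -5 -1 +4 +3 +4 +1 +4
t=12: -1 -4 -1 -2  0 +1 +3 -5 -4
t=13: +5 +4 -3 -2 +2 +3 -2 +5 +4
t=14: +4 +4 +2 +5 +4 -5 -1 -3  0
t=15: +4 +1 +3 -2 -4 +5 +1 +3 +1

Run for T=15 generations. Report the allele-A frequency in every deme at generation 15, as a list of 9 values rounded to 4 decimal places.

t=0: k=[103 103 103 103 103 103 103 103 0]
t=1: x=[103.0000 103.0000 103.0000 103.0000 103.0000 103.0000 103.0000 95.2750 7.7250] k=[103 103 103 103 103 103 103 92 6]
t=2: x=[103.0000 103.0000 103.0000 103.0000 103.0000 103.0000 102.1750 86.3750 12.4500] k=[103 103 103 103 103 103 103 82 12]
t=3: x=[103.0000 103.0000 103.0000 103.0000 103.0000 103.0000 101.4250 78.3250 17.2500] k=[103 103 103 103 103 103 98 75 14]
t=4: x=[103.0000 103.0000 103.0000 103.0000 103.0000 102.6250 96.6500 72.1500 18.5750] k=[103 103 103 103 103 99 96 76 23]
t=5: x=[103.0000 103.0000 103.0000 103.0000 102.7000 99.0750 94.7250 73.5250 26.9750] k=[103 103 103 103 98 103 95 77 25]
t=6: x=[103.0000 103.0000 103.0000 102.6250 98.7500 102.0250 94.2500 74.4500 28.9000] k=[103 103 103 98 102 101 89 69 34]
t=7: x=[103.0000 103.0000 102.6250 98.6750 101.6250 100.1750 88.4000 67.8750 36.6250] k=[103 103 103 94 99 98 92 66 40]
t=8: x=[103.0000 103.0000 102.3250 95.0500 98.5500 97.6250 90.5000 66.0000 41.9500] k=[103 103 101 98 97 99 89 62 37]
t=9: x=[103.0000 102.8500 100.9250 98.1500 97.2250 98.1000 87.7250 62.1500 38.8750] k=[103 103 102 103 93 94 85 65 35]
t=10: x=[103.0000 102.9250 102.1500 102.1750 93.8250 93.2500 84.1750 64.2500 37.2500] k=[103 103 102 103 97 88 85 69 34]
t=11: x=[103.0000 102.9250 102.1500 102.4750 96.7750 88.4500 84.0250 67.5750 36.6250] k=[103 98 97 101 101 91 88 69 41]
t=12: x=[102.6250 98.3000 97.3750 100.7000 100.2500 91.5250 86.8000 68.3250 43.1000] k=[102 94 96 99 100 93 90 63 39]
t=13: x=[101.4000 94.7500 96.0750 98.8500 99.4000 93.3000 88.2000 63.2250 40.8000] k=[103 99 93 97 101 96 86 68 45]
t=14: x=[102.7000 98.8500 93.7500 97.0000 100.3250 95.6250 85.4000 67.6250 46.7250] k=[103 103 96 102 103 91 84 65 47]
t=15: x=[103.0000 102.4750 96.9750 101.6250 102.0250 91.3750 83.1000 65.0750 48.3500] k=[103 103 100 100 98 96 84 68 49]

[1.0000, 1.0000, 0.9709, 0.9709, 0.9515, 0.9320, 0.8155, 0.6602, 0.4757]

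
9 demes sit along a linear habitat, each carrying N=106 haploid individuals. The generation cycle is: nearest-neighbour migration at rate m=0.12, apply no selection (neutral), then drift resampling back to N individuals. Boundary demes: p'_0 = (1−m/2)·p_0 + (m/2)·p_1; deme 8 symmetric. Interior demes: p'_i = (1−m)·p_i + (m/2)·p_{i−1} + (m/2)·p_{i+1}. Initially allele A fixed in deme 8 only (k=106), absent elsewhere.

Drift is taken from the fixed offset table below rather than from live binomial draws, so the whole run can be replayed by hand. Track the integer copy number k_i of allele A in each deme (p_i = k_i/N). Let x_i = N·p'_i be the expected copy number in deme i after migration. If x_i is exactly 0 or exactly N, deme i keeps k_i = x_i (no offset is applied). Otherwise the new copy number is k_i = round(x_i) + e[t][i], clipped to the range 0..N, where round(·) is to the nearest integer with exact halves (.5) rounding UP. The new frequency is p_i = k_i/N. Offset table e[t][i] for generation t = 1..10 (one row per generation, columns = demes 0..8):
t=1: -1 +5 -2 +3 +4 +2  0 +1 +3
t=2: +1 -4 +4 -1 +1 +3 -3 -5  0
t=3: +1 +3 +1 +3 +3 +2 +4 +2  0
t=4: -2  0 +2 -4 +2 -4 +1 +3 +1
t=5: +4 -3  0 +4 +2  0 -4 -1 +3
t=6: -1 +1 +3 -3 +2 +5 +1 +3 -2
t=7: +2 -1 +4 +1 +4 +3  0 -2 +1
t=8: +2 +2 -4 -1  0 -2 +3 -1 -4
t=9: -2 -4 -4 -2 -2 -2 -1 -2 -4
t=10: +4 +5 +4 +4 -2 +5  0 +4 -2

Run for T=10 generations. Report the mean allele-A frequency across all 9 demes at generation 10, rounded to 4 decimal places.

t=0: k=[0 0 0 0 0 0 0 0 106]
t=1: x=[0.0000 0.0000 0.0000 0.0000 0.0000 0.0000 0.0000 6.3600 99.6400] k=[0 0 0 0 0 0 0 7 103]
t=2: x=[0.0000 0.0000 0.0000 0.0000 0.0000 0.0000 0.4200 12.3400 97.2400] k=[0 0 0 0 0 0 0 7 97]
t=3: x=[0.0000 0.0000 0.0000 0.0000 0.0000 0.0000 0.4200 11.9800 91.6000] k=[0 0 0 0 0 0 4 14 92]
t=4: x=[0.0000 0.0000 0.0000 0.0000 0.0000 0.2400 4.3600 18.0800 87.3200] k=[0 0 0 0 0 0 5 21 88]
t=5: x=[0.0000 0.0000 0.0000 0.0000 0.0000 0.3000 5.6600 24.0600 83.9800] k=[0 0 0 0 0 0 2 23 87]
t=6: x=[0.0000 0.0000 0.0000 0.0000 0.0000 0.1200 3.1400 25.5800 83.1600] k=[0 0 0 0 0 5 4 29 81]
t=7: x=[0.0000 0.0000 0.0000 0.0000 0.3000 4.6400 5.5600 30.6200 77.8800] k=[0 0 0 0 4 8 6 29 79]
t=8: x=[0.0000 0.0000 0.0000 0.2400 4.0000 7.6400 7.5000 30.6200 76.0000] k=[0 0 0 0 4 6 11 30 72]
t=9: x=[0.0000 0.0000 0.0000 0.2400 3.8800 6.1800 11.8400 31.3800 69.4800] k=[0 0 0 0 2 4 11 29 65]
t=10: x=[0.0000 0.0000 0.0000 0.1200 2.0000 4.3000 11.6600 30.0800 62.8400] k=[0 0 0 4 0 9 12 34 61]

0.1258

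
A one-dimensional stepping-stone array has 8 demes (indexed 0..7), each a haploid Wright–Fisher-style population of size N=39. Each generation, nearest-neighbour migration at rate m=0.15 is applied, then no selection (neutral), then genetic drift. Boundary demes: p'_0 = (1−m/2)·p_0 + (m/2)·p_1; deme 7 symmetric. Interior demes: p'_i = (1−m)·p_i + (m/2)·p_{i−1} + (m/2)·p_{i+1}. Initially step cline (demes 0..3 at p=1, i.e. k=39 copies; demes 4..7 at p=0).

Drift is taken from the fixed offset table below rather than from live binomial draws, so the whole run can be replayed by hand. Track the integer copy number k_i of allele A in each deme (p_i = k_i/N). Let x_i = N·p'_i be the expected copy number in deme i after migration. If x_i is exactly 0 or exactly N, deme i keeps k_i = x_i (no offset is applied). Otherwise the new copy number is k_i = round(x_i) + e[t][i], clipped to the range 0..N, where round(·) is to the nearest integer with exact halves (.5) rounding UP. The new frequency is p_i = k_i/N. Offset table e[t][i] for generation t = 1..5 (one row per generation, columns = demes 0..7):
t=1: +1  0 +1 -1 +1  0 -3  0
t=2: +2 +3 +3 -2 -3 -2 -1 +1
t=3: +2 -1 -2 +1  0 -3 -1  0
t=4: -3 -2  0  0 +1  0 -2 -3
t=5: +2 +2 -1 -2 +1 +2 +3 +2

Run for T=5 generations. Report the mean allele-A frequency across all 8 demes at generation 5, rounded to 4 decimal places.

t=0: k=[39 39 39 39 0 0 0 0]
t=1: x=[39.0000 39.0000 39.0000 36.0750 2.9250 0.0000 0.0000 0.0000] k=[39 39 39 35 4 0 0 0]
t=2: x=[39.0000 39.0000 38.7000 32.9750 6.0250 0.3000 0.0000 0.0000] k=[39 39 39 31 3 0 0 0]
t=3: x=[39.0000 39.0000 38.4000 29.5000 4.8750 0.2250 0.0000 0.0000] k=[39 39 36 31 5 0 0 0]
t=4: x=[39.0000 38.7750 35.8500 29.4250 6.5750 0.3750 0.0000 0.0000] k=[39 37 36 29 8 0 0 0]
t=5: x=[38.8500 37.0750 35.5500 27.9500 8.9750 0.6000 0.0000 0.0000] k=[39 39 35 26 10 3 0 0]

0.4872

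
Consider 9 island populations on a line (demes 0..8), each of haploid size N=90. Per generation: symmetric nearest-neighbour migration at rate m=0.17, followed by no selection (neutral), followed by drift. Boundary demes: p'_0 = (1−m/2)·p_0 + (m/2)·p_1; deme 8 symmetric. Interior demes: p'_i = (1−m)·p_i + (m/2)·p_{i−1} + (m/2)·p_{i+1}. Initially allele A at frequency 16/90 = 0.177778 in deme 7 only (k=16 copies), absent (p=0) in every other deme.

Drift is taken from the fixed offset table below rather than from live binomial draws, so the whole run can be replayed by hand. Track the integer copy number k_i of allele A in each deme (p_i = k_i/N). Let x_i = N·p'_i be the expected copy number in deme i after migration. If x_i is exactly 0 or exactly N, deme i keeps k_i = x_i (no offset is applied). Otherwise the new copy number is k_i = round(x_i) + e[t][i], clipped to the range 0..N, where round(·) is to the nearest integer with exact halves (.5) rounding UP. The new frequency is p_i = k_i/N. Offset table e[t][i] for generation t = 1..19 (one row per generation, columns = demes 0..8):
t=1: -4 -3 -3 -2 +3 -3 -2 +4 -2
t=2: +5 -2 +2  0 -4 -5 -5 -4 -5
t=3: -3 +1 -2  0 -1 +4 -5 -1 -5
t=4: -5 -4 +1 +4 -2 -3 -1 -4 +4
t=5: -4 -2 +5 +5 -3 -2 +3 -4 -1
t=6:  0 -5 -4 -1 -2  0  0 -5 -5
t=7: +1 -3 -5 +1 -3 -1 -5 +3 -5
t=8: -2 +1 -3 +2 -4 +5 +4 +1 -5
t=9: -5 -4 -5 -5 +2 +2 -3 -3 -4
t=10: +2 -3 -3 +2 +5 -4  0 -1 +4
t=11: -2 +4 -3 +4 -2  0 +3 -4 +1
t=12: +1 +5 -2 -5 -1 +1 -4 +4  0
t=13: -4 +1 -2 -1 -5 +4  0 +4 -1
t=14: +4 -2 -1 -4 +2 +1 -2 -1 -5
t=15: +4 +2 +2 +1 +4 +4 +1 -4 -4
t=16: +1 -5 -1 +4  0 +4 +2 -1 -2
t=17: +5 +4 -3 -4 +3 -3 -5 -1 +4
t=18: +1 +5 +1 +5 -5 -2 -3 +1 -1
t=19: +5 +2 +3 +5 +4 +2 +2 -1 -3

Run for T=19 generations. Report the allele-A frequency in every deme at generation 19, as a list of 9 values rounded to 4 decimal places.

t=0: k=[0 0 0 0 0 0 0 16 0]
t=1: x=[0.0000 0.0000 0.0000 0.0000 0.0000 0.0000 1.3600 13.2800 1.3600] k=[0 0 0 0 0 0 0 17 0]
t=2: x=[0.0000 0.0000 0.0000 0.0000 0.0000 0.0000 1.4450 14.1100 1.4450] k=[0 0 0 0 0 0 0 10 0]
t=3: x=[0.0000 0.0000 0.0000 0.0000 0.0000 0.0000 0.8500 8.3000 0.8500] k=[0 0 0 0 0 0 0 7 0]
t=4: x=[0.0000 0.0000 0.0000 0.0000 0.0000 0.0000 0.5950 5.8100 0.5950] k=[0 0 0 0 0 0 0 2 5]
t=5: x=[0.0000 0.0000 0.0000 0.0000 0.0000 0.0000 0.1700 2.0850 4.7450] k=[0 0 0 0 0 0 3 0 4]
t=6: x=[0.0000 0.0000 0.0000 0.0000 0.0000 0.2550 2.4900 0.5950 3.6600] k=[0 0 0 0 0 0 2 0 0]
t=7: x=[0.0000 0.0000 0.0000 0.0000 0.0000 0.1700 1.6600 0.1700 0.0000] k=[0 0 0 0 0 0 0 3 0]
t=8: x=[0.0000 0.0000 0.0000 0.0000 0.0000 0.0000 0.2550 2.4900 0.2550] k=[0 0 0 0 0 0 4 3 0]
t=9: x=[0.0000 0.0000 0.0000 0.0000 0.0000 0.3400 3.5750 2.8300 0.2550] k=[0 0 0 0 0 2 1 0 0]
t=10: x=[0.0000 0.0000 0.0000 0.0000 0.1700 1.7450 1.0000 0.0850 0.0000] k=[0 0 0 0 5 0 1 0 0]
t=11: x=[0.0000 0.0000 0.0000 0.4250 4.1500 0.5100 0.8300 0.0850 0.0000] k=[0 0 0 4 2 1 4 0 0]
t=12: x=[0.0000 0.0000 0.3400 3.4900 2.0850 1.3400 3.4050 0.3400 0.0000] k=[0 0 0 0 1 2 0 4 0]
t=13: x=[0.0000 0.0000 0.0000 0.0850 1.0000 1.7450 0.5100 3.3200 0.3400] k=[0 0 0 0 0 6 1 7 0]
t=14: x=[0.0000 0.0000 0.0000 0.0000 0.5100 5.0650 1.9350 5.8950 0.5950] k=[0 0 0 0 3 6 0 5 0]
t=15: x=[0.0000 0.0000 0.0000 0.2550 3.0000 5.2350 0.9350 4.1500 0.4250] k=[0 0 0 1 7 9 2 0 0]
t=16: x=[0.0000 0.0000 0.0850 1.4250 6.6600 8.2350 2.4250 0.1700 0.0000] k=[0 0 0 5 7 12 4 0 0]
t=17: x=[0.0000 0.0000 0.4250 4.7450 7.2550 10.8950 4.3400 0.3400 0.0000] k=[0 0 0 1 10 8 0 0 0]
t=18: x=[0.0000 0.0000 0.0850 1.6800 9.0650 7.4900 0.6800 0.0000 0.0000] k=[0 0 1 7 4 5 0 0 0]
t=19: x=[0.0000 0.0850 1.4250 6.2350 4.3400 4.4900 0.4250 0.0000 0.0000] k=[0 2 4 11 8 6 2 0 0]

[0.0000, 0.0222, 0.0444, 0.1222, 0.0889, 0.0667, 0.0222, 0.0000, 0.0000]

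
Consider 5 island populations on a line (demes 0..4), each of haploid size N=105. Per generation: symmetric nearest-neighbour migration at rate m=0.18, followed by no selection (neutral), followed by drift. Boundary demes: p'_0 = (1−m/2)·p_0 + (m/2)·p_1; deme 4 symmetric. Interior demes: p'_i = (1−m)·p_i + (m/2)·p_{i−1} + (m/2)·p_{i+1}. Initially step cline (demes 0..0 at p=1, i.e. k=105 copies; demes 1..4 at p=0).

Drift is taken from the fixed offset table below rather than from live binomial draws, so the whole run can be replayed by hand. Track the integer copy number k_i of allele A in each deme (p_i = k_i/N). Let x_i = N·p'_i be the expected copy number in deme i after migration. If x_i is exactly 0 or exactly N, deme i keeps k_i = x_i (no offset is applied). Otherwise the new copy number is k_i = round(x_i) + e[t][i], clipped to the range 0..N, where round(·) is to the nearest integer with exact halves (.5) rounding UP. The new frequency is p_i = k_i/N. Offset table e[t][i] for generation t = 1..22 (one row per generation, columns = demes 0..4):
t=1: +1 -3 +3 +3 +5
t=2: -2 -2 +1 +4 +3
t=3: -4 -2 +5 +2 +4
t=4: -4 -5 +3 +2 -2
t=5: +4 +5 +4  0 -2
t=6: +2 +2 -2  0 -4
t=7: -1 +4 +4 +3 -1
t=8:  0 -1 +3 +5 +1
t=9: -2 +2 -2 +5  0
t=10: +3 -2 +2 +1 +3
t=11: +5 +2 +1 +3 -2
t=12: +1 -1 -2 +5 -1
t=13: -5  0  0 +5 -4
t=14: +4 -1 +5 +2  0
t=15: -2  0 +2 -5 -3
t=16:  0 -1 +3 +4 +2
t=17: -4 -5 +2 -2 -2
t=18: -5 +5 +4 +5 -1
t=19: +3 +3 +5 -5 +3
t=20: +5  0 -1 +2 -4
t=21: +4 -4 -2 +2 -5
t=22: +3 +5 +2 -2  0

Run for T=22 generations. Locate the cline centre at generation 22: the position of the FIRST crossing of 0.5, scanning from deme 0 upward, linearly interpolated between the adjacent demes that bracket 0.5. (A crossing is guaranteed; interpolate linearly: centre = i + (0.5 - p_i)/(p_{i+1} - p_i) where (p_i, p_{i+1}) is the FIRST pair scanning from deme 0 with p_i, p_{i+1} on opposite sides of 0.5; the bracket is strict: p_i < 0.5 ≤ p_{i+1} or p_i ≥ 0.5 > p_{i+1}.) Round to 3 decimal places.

0.071

t=0: k=[105 0 0 0 0]
t=1: x=[95.5500 9.4500 0.0000 0.0000 0.0000] k=[97 6 0 0 0]
t=2: x=[88.8100 13.6500 0.5400 0.0000 0.0000] k=[87 12 2 0 0]
t=3: x=[80.2500 17.8500 2.7200 0.1800 0.0000] k=[76 16 8 2 0]
t=4: x=[70.6000 20.6800 8.1800 2.3600 0.1800] k=[67 16 11 4 0]
t=5: x=[62.4100 20.1400 10.8200 4.2700 0.3600] k=[66 25 15 4 0]
t=6: x=[62.3100 27.7900 14.9100 4.6300 0.3600] k=[64 30 13 5 0]
t=7: x=[60.9400 31.5300 13.8100 5.2700 0.4500] k=[60 36 18 8 0]
t=8: x=[57.8400 36.5400 18.7200 8.1800 0.7200] k=[58 36 22 13 2]
t=9: x=[56.0200 36.7200 22.4500 12.8200 2.9900] k=[54 39 20 18 3]
t=10: x=[52.6500 38.6400 21.5300 16.8300 4.3500] k=[56 37 24 18 7]
t=11: x=[54.2900 37.5400 24.6300 17.5500 7.9900] k=[59 40 26 21 6]
t=12: x=[57.2900 40.4500 26.8100 20.1000 7.3500] k=[58 39 25 25 6]
t=13: x=[56.2900 39.4500 26.2600 23.2900 7.7100] k=[51 39 26 28 4]
t=14: x=[49.9200 38.9100 27.3500 25.6600 6.1600] k=[54 38 32 28 6]
t=15: x=[52.5600 38.9000 32.1800 26.3800 7.9800] k=[51 39 34 21 5]
t=16: x=[49.9200 39.6300 33.2800 20.7300 6.4400] k=[50 39 36 25 8]
t=17: x=[49.0100 39.7200 35.2800 24.4600 9.5300] k=[45 35 37 22 8]
t=18: x=[44.1000 36.0800 35.4700 22.0900 9.2600] k=[39 41 39 27 8]
t=19: x=[39.1800 40.6400 38.1000 26.3700 9.7100] k=[42 44 43 21 13]
t=20: x=[42.1800 43.7300 41.1100 22.2600 13.7200] k=[47 44 40 24 10]
t=21: x=[46.7300 43.9100 38.9200 24.1800 11.2600] k=[51 40 37 26 6]
t=22: x=[50.0100 40.7200 36.2800 25.1900 7.8000] k=[53 46 38 23 8]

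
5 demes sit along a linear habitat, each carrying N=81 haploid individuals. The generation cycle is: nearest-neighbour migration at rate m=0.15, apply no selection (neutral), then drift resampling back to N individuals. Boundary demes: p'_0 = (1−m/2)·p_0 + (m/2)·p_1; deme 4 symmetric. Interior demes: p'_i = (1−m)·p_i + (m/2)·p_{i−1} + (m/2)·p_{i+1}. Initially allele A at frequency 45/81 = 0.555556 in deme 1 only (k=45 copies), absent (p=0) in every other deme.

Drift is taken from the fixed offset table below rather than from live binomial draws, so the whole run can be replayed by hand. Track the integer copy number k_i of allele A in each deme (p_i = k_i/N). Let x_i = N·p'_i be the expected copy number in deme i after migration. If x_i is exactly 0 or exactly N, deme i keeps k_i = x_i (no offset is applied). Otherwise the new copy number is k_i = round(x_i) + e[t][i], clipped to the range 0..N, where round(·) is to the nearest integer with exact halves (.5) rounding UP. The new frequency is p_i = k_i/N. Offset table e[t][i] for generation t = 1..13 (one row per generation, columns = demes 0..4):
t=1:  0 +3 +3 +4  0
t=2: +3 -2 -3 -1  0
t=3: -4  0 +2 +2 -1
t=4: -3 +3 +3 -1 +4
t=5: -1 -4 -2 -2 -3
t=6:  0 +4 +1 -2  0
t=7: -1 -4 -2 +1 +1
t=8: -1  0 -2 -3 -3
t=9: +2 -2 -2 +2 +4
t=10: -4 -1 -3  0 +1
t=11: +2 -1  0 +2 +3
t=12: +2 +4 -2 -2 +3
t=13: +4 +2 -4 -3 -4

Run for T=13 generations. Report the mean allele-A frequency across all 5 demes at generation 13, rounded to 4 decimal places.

0.0815

t=0: k=[0 45 0 0 0]
t=1: x=[3.3750 38.2500 3.3750 0.0000 0.0000] k=[3 41 6 0 0]
t=2: x=[5.8500 35.5250 8.1750 0.4500 0.0000] k=[9 34 5 0 0]
t=3: x=[10.8750 29.9500 6.8000 0.3750 0.0000] k=[7 30 9 2 0]
t=4: x=[8.7250 26.7000 10.0500 2.3750 0.1500] k=[6 30 13 1 4]
t=5: x=[7.8000 26.9250 13.3750 2.1250 3.7750] k=[7 23 11 0 1]
t=6: x=[8.2000 20.9000 11.0750 0.9000 0.9250] k=[8 25 12 0 1]
t=7: x=[9.2750 22.7500 12.0750 0.9750 0.9250] k=[8 19 10 2 2]
t=8: x=[8.8250 17.5000 10.0750 2.6000 2.0000] k=[8 18 8 0 0]
t=9: x=[8.7500 16.5000 8.1500 0.6000 0.0000] k=[11 15 6 3 0]
t=10: x=[11.3000 14.0250 6.4500 3.0000 0.2250] k=[7 13 3 3 1]
t=11: x=[7.4500 11.8000 3.7500 2.8500 1.1500] k=[9 11 4 5 4]
t=12: x=[9.1500 10.3250 4.6000 4.8500 4.0750] k=[11 14 3 3 7]
t=13: x=[11.2250 12.9500 3.8250 3.3000 6.7000] k=[15 15 0 0 3]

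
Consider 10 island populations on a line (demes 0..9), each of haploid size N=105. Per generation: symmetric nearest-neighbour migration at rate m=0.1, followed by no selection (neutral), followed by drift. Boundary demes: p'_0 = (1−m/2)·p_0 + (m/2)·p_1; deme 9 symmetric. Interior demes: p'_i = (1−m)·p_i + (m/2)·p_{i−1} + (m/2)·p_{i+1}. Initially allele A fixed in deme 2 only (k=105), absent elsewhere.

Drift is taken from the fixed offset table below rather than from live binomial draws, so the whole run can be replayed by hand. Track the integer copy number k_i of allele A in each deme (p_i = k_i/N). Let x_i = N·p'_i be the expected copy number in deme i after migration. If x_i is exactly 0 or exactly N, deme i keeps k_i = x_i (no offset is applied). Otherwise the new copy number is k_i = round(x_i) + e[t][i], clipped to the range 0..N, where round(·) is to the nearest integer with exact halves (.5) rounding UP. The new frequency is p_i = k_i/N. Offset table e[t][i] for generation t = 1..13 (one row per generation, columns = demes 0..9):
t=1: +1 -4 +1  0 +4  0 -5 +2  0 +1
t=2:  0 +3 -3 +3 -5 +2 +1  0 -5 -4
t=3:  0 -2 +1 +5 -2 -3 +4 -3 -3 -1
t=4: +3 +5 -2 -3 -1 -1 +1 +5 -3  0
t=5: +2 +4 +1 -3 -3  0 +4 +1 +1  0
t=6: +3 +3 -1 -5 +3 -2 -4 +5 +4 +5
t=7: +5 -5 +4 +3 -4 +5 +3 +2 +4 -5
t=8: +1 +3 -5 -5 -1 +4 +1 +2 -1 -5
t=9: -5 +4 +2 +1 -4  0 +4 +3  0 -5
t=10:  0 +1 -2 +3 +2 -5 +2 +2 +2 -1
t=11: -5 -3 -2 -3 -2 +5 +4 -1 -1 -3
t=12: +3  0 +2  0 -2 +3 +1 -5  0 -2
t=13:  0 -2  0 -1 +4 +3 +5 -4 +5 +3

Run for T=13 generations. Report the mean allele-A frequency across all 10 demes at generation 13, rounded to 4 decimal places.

0.1410

t=0: k=[0 0 105 0 0 0 0 0 0 0]
t=1: x=[0.0000 5.2500 94.5000 5.2500 0.0000 0.0000 0.0000 0.0000 0.0000 0.0000] k=[0 1 96 5 0 0 0 0 0 0]
t=2: x=[0.0500 5.7000 86.7000 9.3000 0.2500 0.0000 0.0000 0.0000 0.0000 0.0000] k=[0 9 84 12 0 0 0 0 0 0]
t=3: x=[0.4500 12.3000 76.6500 15.0000 0.6000 0.0000 0.0000 0.0000 0.0000 0.0000] k=[0 10 78 20 0 0 0 0 0 0]
t=4: x=[0.5000 12.9000 71.7000 21.9000 1.0000 0.0000 0.0000 0.0000 0.0000 0.0000] k=[4 18 70 19 0 0 0 0 0 0]
t=5: x=[4.7000 19.9000 64.8500 20.6000 0.9500 0.0000 0.0000 0.0000 0.0000 0.0000] k=[7 24 66 18 0 0 0 0 0 0]
t=6: x=[7.8500 25.2500 61.5000 19.5000 0.9000 0.0000 0.0000 0.0000 0.0000 0.0000] k=[11 28 61 15 4 0 0 0 0 0]
t=7: x=[11.8500 28.8000 57.0500 16.7500 4.3500 0.2000 0.0000 0.0000 0.0000 0.0000] k=[17 24 61 20 0 5 0 0 0 0]
t=8: x=[17.3500 25.5000 57.1000 21.0500 1.2500 4.5000 0.2500 0.0000 0.0000 0.0000] k=[18 29 52 16 0 9 1 0 0 0]
t=9: x=[18.5500 29.6000 49.0500 17.0000 1.2500 8.1500 1.3500 0.0500 0.0000 0.0000] k=[14 34 51 18 0 8 5 3 0 0]
t=10: x=[15.0000 33.8500 48.5000 18.7500 1.3000 7.4500 5.0500 2.9500 0.1500 0.0000] k=[15 35 47 22 3 2 7 5 2 0]
t=11: x=[16.0000 34.6000 45.1500 22.3000 3.9000 2.3000 6.6500 4.9500 2.0500 0.1000] k=[11 32 43 19 2 7 11 4 1 0]
t=12: x=[12.0500 31.5000 41.2500 19.3500 3.1000 6.9500 10.4500 4.2000 1.1000 0.0500] k=[15 32 43 19 1 10 11 0 1 0]
t=13: x=[15.8500 31.7000 41.2500 19.3000 2.3500 9.6000 10.4000 0.6000 0.9000 0.0500] k=[16 30 41 18 6 13 15 0 6 3]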